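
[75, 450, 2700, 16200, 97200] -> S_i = 75*6^i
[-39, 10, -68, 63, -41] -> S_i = Random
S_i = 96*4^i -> [96, 384, 1536, 6144, 24576]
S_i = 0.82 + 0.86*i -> [0.82, 1.68, 2.54, 3.4, 4.26]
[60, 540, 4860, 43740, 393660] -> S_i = 60*9^i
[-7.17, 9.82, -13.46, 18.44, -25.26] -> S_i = -7.17*(-1.37)^i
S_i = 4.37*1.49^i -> [4.37, 6.51, 9.7, 14.46, 21.54]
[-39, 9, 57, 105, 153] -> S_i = -39 + 48*i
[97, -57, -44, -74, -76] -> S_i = Random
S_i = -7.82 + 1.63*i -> [-7.82, -6.19, -4.56, -2.93, -1.3]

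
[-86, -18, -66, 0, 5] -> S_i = Random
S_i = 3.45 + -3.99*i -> [3.45, -0.54, -4.53, -8.52, -12.51]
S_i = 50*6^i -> [50, 300, 1800, 10800, 64800]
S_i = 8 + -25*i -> [8, -17, -42, -67, -92]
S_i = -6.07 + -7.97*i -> [-6.07, -14.04, -22.01, -29.98, -37.95]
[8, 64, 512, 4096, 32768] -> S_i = 8*8^i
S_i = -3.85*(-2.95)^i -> [-3.85, 11.36, -33.5, 98.84, -291.57]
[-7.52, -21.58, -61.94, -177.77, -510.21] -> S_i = -7.52*2.87^i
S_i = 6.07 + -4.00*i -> [6.07, 2.07, -1.93, -5.93, -9.93]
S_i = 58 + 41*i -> [58, 99, 140, 181, 222]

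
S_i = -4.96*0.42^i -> [-4.96, -2.08, -0.87, -0.37, -0.15]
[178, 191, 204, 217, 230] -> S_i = 178 + 13*i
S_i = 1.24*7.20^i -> [1.24, 8.93, 64.28, 462.83, 3332.36]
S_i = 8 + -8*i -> [8, 0, -8, -16, -24]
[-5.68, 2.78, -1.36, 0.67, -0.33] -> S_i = -5.68*(-0.49)^i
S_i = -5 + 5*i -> [-5, 0, 5, 10, 15]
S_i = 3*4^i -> [3, 12, 48, 192, 768]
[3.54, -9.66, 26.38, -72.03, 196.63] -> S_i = 3.54*(-2.73)^i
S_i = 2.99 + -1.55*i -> [2.99, 1.44, -0.11, -1.66, -3.21]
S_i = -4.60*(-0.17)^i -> [-4.6, 0.78, -0.13, 0.02, -0.0]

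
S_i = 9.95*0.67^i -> [9.95, 6.67, 4.47, 2.99, 2.01]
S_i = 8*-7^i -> [8, -56, 392, -2744, 19208]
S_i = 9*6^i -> [9, 54, 324, 1944, 11664]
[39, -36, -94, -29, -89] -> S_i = Random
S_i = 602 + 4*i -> [602, 606, 610, 614, 618]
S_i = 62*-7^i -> [62, -434, 3038, -21266, 148862]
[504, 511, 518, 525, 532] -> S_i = 504 + 7*i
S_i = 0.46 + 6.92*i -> [0.46, 7.38, 14.3, 21.22, 28.14]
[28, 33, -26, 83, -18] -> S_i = Random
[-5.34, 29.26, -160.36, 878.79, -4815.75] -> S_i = -5.34*(-5.48)^i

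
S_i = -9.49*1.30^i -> [-9.49, -12.34, -16.04, -20.85, -27.1]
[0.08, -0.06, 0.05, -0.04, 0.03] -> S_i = 0.08*(-0.78)^i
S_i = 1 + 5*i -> [1, 6, 11, 16, 21]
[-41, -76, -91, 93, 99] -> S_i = Random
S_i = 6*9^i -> [6, 54, 486, 4374, 39366]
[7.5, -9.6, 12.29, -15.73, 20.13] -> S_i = 7.50*(-1.28)^i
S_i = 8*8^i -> [8, 64, 512, 4096, 32768]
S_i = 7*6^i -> [7, 42, 252, 1512, 9072]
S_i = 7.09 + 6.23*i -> [7.09, 13.32, 19.55, 25.78, 32.01]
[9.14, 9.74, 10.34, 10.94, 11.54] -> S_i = 9.14 + 0.60*i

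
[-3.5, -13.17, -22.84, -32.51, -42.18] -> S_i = -3.50 + -9.67*i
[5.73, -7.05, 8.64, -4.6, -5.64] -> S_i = Random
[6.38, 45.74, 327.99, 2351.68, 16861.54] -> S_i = 6.38*7.17^i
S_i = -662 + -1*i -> [-662, -663, -664, -665, -666]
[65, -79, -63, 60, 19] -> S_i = Random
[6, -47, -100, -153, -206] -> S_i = 6 + -53*i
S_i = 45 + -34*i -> [45, 11, -23, -57, -91]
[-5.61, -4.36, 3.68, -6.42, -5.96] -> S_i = Random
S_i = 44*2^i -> [44, 88, 176, 352, 704]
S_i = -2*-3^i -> [-2, 6, -18, 54, -162]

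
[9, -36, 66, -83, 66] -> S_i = Random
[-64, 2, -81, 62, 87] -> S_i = Random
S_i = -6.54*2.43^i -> [-6.54, -15.89, -38.62, -93.84, -228.04]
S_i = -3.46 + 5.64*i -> [-3.46, 2.18, 7.82, 13.46, 19.1]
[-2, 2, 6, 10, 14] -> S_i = -2 + 4*i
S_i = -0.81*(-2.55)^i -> [-0.81, 2.07, -5.27, 13.43, -34.25]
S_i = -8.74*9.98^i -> [-8.74, -87.23, -870.51, -8687.66, -86702.89]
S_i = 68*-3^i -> [68, -204, 612, -1836, 5508]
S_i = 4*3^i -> [4, 12, 36, 108, 324]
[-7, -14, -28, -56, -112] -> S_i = -7*2^i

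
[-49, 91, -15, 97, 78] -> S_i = Random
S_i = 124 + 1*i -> [124, 125, 126, 127, 128]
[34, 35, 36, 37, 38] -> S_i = 34 + 1*i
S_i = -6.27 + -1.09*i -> [-6.27, -7.36, -8.45, -9.54, -10.63]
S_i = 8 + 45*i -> [8, 53, 98, 143, 188]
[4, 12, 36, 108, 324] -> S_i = 4*3^i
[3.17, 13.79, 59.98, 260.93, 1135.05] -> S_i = 3.17*4.35^i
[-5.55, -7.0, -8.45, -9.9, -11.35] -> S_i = -5.55 + -1.45*i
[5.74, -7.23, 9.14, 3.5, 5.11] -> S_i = Random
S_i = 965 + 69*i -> [965, 1034, 1103, 1172, 1241]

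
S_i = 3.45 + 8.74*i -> [3.45, 12.19, 20.93, 29.67, 38.41]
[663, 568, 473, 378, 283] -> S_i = 663 + -95*i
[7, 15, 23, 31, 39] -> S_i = 7 + 8*i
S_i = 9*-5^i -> [9, -45, 225, -1125, 5625]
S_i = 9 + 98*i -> [9, 107, 205, 303, 401]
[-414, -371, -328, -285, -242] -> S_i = -414 + 43*i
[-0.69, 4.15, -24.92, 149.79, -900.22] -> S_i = -0.69*(-6.01)^i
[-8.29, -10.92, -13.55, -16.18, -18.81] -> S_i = -8.29 + -2.63*i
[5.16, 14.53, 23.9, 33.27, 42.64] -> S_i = 5.16 + 9.37*i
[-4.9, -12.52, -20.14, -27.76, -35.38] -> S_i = -4.90 + -7.62*i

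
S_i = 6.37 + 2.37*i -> [6.37, 8.74, 11.11, 13.48, 15.85]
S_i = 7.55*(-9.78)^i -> [7.55, -73.84, 722.15, -7062.58, 69072.05]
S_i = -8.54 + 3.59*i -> [-8.54, -4.95, -1.36, 2.23, 5.82]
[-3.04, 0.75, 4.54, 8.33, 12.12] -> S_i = -3.04 + 3.79*i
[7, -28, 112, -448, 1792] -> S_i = 7*-4^i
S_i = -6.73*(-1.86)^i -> [-6.73, 12.52, -23.28, 43.31, -80.55]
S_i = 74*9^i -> [74, 666, 5994, 53946, 485514]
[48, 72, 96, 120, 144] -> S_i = 48 + 24*i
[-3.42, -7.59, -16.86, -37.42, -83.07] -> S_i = -3.42*2.22^i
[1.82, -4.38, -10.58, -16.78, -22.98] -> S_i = 1.82 + -6.20*i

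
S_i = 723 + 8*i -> [723, 731, 739, 747, 755]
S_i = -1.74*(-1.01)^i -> [-1.74, 1.76, -1.77, 1.79, -1.81]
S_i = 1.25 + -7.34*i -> [1.25, -6.09, -13.43, -20.77, -28.11]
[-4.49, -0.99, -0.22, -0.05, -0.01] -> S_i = -4.49*0.22^i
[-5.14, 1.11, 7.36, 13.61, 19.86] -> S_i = -5.14 + 6.25*i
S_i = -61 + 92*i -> [-61, 31, 123, 215, 307]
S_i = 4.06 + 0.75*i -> [4.06, 4.81, 5.56, 6.31, 7.06]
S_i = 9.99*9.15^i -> [9.99, 91.41, 836.39, 7652.95, 70024.48]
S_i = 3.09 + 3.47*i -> [3.09, 6.56, 10.03, 13.5, 16.97]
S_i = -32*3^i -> [-32, -96, -288, -864, -2592]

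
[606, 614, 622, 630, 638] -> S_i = 606 + 8*i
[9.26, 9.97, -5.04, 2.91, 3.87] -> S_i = Random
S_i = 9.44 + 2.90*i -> [9.44, 12.34, 15.24, 18.14, 21.04]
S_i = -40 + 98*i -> [-40, 58, 156, 254, 352]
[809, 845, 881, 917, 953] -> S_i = 809 + 36*i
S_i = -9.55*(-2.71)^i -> [-9.55, 25.88, -70.14, 190.07, -515.09]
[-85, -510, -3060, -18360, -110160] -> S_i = -85*6^i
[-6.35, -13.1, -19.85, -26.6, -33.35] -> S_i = -6.35 + -6.75*i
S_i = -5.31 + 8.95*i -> [-5.31, 3.64, 12.59, 21.54, 30.49]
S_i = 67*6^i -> [67, 402, 2412, 14472, 86832]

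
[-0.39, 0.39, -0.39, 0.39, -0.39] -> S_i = -0.39*(-1.00)^i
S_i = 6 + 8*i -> [6, 14, 22, 30, 38]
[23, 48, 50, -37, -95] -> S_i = Random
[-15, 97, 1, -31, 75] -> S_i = Random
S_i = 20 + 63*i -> [20, 83, 146, 209, 272]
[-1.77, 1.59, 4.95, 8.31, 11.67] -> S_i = -1.77 + 3.36*i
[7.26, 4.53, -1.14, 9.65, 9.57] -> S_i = Random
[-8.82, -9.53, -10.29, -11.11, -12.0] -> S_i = -8.82*1.08^i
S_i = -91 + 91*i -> [-91, 0, 91, 182, 273]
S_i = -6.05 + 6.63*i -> [-6.05, 0.58, 7.21, 13.84, 20.47]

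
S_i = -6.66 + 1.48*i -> [-6.66, -5.18, -3.7, -2.22, -0.74]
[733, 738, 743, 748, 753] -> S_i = 733 + 5*i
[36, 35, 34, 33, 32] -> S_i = 36 + -1*i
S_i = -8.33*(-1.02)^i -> [-8.33, 8.5, -8.67, 8.84, -9.02]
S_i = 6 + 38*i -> [6, 44, 82, 120, 158]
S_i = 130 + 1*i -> [130, 131, 132, 133, 134]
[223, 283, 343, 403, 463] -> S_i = 223 + 60*i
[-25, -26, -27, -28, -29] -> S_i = -25 + -1*i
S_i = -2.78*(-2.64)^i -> [-2.78, 7.34, -19.38, 51.15, -135.04]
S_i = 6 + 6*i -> [6, 12, 18, 24, 30]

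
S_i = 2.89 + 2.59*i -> [2.89, 5.48, 8.07, 10.66, 13.25]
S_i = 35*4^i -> [35, 140, 560, 2240, 8960]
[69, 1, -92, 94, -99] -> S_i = Random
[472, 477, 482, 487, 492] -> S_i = 472 + 5*i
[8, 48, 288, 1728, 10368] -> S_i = 8*6^i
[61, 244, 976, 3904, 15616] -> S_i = 61*4^i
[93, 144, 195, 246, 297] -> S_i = 93 + 51*i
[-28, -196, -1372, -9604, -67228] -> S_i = -28*7^i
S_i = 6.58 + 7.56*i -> [6.58, 14.14, 21.7, 29.26, 36.82]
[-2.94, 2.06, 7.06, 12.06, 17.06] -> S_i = -2.94 + 5.00*i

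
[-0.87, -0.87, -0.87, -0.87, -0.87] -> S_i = -0.87*1.00^i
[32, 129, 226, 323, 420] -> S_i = 32 + 97*i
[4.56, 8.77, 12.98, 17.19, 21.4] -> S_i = 4.56 + 4.21*i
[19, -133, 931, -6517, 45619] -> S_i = 19*-7^i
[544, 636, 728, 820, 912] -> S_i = 544 + 92*i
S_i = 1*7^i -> [1, 7, 49, 343, 2401]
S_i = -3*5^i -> [-3, -15, -75, -375, -1875]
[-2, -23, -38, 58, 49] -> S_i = Random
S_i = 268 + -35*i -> [268, 233, 198, 163, 128]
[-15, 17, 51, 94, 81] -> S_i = Random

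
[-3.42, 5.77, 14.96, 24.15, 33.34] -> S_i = -3.42 + 9.19*i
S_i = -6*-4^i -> [-6, 24, -96, 384, -1536]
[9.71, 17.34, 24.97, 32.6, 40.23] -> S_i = 9.71 + 7.63*i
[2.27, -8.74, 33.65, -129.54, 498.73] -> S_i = 2.27*(-3.85)^i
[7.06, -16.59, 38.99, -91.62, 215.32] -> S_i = 7.06*(-2.35)^i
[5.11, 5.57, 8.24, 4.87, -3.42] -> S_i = Random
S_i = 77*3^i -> [77, 231, 693, 2079, 6237]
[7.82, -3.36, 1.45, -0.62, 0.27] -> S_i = 7.82*(-0.43)^i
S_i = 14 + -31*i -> [14, -17, -48, -79, -110]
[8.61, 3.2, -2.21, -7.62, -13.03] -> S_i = 8.61 + -5.41*i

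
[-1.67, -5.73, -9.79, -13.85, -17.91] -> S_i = -1.67 + -4.06*i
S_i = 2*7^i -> [2, 14, 98, 686, 4802]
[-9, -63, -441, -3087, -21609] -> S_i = -9*7^i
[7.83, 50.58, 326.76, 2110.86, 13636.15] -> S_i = 7.83*6.46^i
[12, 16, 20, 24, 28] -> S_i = 12 + 4*i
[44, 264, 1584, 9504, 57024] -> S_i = 44*6^i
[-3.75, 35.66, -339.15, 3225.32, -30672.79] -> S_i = -3.75*(-9.51)^i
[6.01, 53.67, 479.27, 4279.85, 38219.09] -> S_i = 6.01*8.93^i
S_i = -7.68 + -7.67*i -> [-7.68, -15.35, -23.02, -30.69, -38.36]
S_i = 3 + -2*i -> [3, 1, -1, -3, -5]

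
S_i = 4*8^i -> [4, 32, 256, 2048, 16384]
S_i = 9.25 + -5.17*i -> [9.25, 4.08, -1.09, -6.26, -11.43]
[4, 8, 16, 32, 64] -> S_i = 4*2^i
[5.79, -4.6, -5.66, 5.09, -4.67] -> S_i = Random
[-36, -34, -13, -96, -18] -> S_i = Random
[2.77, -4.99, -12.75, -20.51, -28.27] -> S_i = 2.77 + -7.76*i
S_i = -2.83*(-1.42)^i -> [-2.83, 4.02, -5.71, 8.1, -11.51]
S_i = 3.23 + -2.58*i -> [3.23, 0.65, -1.93, -4.51, -7.09]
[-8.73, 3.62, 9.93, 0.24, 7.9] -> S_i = Random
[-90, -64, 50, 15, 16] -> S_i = Random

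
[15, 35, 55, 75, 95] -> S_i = 15 + 20*i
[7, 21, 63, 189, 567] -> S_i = 7*3^i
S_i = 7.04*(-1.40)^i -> [7.04, -9.86, 13.8, -19.32, 27.04]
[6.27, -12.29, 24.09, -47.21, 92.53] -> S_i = 6.27*(-1.96)^i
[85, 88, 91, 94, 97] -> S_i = 85 + 3*i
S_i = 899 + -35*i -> [899, 864, 829, 794, 759]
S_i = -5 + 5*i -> [-5, 0, 5, 10, 15]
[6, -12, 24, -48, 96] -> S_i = 6*-2^i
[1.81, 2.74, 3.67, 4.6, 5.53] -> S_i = 1.81 + 0.93*i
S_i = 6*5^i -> [6, 30, 150, 750, 3750]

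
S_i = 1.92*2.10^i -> [1.92, 4.03, 8.47, 17.78, 37.34]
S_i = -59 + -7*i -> [-59, -66, -73, -80, -87]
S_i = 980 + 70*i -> [980, 1050, 1120, 1190, 1260]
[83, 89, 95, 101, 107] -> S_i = 83 + 6*i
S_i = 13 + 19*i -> [13, 32, 51, 70, 89]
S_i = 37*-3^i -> [37, -111, 333, -999, 2997]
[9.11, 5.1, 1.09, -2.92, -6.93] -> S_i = 9.11 + -4.01*i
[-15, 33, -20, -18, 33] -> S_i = Random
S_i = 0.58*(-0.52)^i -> [0.58, -0.3, 0.16, -0.08, 0.04]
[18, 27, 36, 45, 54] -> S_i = 18 + 9*i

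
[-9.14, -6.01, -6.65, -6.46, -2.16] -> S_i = Random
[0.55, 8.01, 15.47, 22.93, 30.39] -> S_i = 0.55 + 7.46*i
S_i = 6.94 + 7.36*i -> [6.94, 14.3, 21.66, 29.02, 36.38]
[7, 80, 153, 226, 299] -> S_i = 7 + 73*i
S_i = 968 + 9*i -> [968, 977, 986, 995, 1004]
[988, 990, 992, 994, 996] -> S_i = 988 + 2*i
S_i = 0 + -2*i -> [0, -2, -4, -6, -8]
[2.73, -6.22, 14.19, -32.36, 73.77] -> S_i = 2.73*(-2.28)^i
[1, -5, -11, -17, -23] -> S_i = 1 + -6*i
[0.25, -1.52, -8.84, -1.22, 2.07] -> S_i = Random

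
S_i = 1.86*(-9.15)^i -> [1.86, -17.02, 155.72, -1424.87, 13037.59]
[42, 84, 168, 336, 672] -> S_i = 42*2^i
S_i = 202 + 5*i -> [202, 207, 212, 217, 222]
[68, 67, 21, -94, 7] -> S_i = Random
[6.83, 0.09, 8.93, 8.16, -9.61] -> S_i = Random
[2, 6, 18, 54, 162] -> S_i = 2*3^i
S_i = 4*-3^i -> [4, -12, 36, -108, 324]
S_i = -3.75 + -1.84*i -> [-3.75, -5.59, -7.43, -9.27, -11.11]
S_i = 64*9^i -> [64, 576, 5184, 46656, 419904]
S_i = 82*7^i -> [82, 574, 4018, 28126, 196882]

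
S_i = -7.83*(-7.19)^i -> [-7.83, 56.3, -404.78, 2910.37, -20925.57]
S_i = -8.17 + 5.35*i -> [-8.17, -2.82, 2.53, 7.88, 13.23]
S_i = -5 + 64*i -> [-5, 59, 123, 187, 251]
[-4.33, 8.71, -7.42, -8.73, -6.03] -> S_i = Random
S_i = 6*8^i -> [6, 48, 384, 3072, 24576]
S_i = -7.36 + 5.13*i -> [-7.36, -2.23, 2.9, 8.03, 13.16]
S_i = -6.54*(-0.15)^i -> [-6.54, 0.98, -0.15, 0.02, -0.0]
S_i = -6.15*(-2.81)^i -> [-6.15, 17.28, -48.56, 136.46, -383.44]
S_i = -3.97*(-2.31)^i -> [-3.97, 9.17, -21.18, 48.94, -113.04]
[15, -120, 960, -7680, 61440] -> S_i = 15*-8^i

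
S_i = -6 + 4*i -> [-6, -2, 2, 6, 10]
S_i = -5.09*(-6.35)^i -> [-5.09, 32.32, -205.24, 1303.28, -8275.85]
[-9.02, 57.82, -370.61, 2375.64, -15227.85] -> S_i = -9.02*(-6.41)^i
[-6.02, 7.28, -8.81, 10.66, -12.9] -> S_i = -6.02*(-1.21)^i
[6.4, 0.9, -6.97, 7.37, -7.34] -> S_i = Random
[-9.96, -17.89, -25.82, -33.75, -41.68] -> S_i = -9.96 + -7.93*i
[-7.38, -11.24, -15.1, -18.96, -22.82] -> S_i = -7.38 + -3.86*i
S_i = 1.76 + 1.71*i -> [1.76, 3.47, 5.18, 6.89, 8.6]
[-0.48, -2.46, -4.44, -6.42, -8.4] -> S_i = -0.48 + -1.98*i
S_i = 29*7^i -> [29, 203, 1421, 9947, 69629]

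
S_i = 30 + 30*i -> [30, 60, 90, 120, 150]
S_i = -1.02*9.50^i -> [-1.02, -9.69, -92.06, -874.52, -8307.96]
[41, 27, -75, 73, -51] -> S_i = Random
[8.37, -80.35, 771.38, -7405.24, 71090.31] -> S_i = 8.37*(-9.60)^i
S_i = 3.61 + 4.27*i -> [3.61, 7.88, 12.15, 16.42, 20.69]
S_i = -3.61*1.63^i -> [-3.61, -5.88, -9.59, -15.63, -25.48]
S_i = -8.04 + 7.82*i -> [-8.04, -0.22, 7.6, 15.42, 23.24]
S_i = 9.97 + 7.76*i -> [9.97, 17.73, 25.49, 33.25, 41.01]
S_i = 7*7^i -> [7, 49, 343, 2401, 16807]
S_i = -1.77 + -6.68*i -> [-1.77, -8.45, -15.13, -21.81, -28.49]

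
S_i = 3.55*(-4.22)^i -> [3.55, -14.98, 63.22, -266.79, 1125.84]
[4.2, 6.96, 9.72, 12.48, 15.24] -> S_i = 4.20 + 2.76*i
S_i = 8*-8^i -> [8, -64, 512, -4096, 32768]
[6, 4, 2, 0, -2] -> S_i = 6 + -2*i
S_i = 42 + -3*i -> [42, 39, 36, 33, 30]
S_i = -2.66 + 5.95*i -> [-2.66, 3.29, 9.24, 15.19, 21.14]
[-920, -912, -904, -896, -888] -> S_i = -920 + 8*i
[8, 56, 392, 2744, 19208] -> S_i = 8*7^i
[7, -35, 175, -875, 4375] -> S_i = 7*-5^i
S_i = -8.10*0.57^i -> [-8.1, -4.62, -2.63, -1.5, -0.86]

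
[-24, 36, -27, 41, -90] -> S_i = Random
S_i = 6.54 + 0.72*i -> [6.54, 7.26, 7.98, 8.7, 9.42]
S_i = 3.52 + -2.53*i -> [3.52, 0.99, -1.54, -4.07, -6.6]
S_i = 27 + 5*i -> [27, 32, 37, 42, 47]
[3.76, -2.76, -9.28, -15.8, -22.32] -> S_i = 3.76 + -6.52*i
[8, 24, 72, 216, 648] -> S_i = 8*3^i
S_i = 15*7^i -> [15, 105, 735, 5145, 36015]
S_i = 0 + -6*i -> [0, -6, -12, -18, -24]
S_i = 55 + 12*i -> [55, 67, 79, 91, 103]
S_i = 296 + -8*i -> [296, 288, 280, 272, 264]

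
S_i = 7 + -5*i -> [7, 2, -3, -8, -13]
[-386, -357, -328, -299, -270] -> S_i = -386 + 29*i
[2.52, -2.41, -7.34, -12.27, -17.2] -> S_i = 2.52 + -4.93*i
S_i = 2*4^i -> [2, 8, 32, 128, 512]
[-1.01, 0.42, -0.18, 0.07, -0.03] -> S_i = -1.01*(-0.42)^i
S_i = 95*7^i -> [95, 665, 4655, 32585, 228095]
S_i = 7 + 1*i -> [7, 8, 9, 10, 11]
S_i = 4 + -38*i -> [4, -34, -72, -110, -148]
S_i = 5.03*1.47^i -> [5.03, 7.39, 10.87, 15.98, 23.49]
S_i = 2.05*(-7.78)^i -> [2.05, -15.95, 124.08, -965.37, 7510.56]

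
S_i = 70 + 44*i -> [70, 114, 158, 202, 246]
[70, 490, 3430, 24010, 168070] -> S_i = 70*7^i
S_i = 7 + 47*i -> [7, 54, 101, 148, 195]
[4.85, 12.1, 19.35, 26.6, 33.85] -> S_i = 4.85 + 7.25*i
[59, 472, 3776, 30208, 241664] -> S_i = 59*8^i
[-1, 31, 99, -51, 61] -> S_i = Random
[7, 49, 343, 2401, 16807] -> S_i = 7*7^i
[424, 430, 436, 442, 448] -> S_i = 424 + 6*i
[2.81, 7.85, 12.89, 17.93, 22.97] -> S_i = 2.81 + 5.04*i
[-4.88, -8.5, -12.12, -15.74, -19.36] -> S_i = -4.88 + -3.62*i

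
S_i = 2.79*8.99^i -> [2.79, 25.08, 225.49, 2027.14, 18223.97]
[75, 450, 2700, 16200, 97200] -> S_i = 75*6^i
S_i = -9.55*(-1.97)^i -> [-9.55, 18.81, -37.06, 73.01, -143.84]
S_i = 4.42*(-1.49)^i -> [4.42, -6.59, 9.81, -14.62, 21.79]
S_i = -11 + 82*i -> [-11, 71, 153, 235, 317]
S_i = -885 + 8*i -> [-885, -877, -869, -861, -853]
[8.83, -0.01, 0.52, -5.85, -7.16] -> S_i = Random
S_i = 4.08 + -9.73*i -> [4.08, -5.65, -15.38, -25.11, -34.84]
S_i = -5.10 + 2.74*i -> [-5.1, -2.36, 0.38, 3.12, 5.86]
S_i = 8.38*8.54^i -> [8.38, 71.57, 611.17, 5219.36, 44573.37]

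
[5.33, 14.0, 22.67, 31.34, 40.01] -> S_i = 5.33 + 8.67*i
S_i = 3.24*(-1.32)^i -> [3.24, -4.28, 5.65, -7.45, 9.84]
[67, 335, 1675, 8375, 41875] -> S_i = 67*5^i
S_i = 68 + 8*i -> [68, 76, 84, 92, 100]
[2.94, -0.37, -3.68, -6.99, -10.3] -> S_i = 2.94 + -3.31*i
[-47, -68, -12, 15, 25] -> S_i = Random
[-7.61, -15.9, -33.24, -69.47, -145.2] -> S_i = -7.61*2.09^i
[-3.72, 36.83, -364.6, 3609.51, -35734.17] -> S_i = -3.72*(-9.90)^i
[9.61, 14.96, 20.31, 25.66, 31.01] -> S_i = 9.61 + 5.35*i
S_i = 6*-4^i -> [6, -24, 96, -384, 1536]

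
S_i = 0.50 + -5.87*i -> [0.5, -5.37, -11.24, -17.11, -22.98]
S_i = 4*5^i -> [4, 20, 100, 500, 2500]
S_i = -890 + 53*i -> [-890, -837, -784, -731, -678]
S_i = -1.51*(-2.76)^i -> [-1.51, 4.17, -11.5, 31.75, -87.62]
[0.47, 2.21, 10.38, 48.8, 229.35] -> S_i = 0.47*4.70^i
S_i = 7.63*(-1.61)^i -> [7.63, -12.28, 19.78, -31.84, 51.27]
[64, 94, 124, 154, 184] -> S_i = 64 + 30*i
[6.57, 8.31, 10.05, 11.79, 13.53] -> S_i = 6.57 + 1.74*i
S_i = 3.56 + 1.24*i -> [3.56, 4.8, 6.04, 7.28, 8.52]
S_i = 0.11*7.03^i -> [0.11, 0.77, 5.44, 38.22, 268.67]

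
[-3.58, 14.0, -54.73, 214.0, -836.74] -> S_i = -3.58*(-3.91)^i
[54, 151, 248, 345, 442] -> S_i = 54 + 97*i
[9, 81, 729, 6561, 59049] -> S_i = 9*9^i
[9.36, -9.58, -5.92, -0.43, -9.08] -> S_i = Random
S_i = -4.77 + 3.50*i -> [-4.77, -1.27, 2.23, 5.73, 9.23]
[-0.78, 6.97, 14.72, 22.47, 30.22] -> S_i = -0.78 + 7.75*i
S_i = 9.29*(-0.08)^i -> [9.29, -0.74, 0.06, -0.0, 0.0]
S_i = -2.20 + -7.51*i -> [-2.2, -9.71, -17.22, -24.73, -32.24]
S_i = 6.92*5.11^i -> [6.92, 35.36, 180.7, 923.36, 4718.35]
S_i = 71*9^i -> [71, 639, 5751, 51759, 465831]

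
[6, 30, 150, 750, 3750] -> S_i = 6*5^i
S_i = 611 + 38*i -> [611, 649, 687, 725, 763]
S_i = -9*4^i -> [-9, -36, -144, -576, -2304]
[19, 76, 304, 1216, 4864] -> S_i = 19*4^i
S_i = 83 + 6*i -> [83, 89, 95, 101, 107]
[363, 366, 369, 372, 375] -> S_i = 363 + 3*i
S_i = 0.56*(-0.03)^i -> [0.56, -0.02, 0.0, -0.0, 0.0]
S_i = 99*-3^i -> [99, -297, 891, -2673, 8019]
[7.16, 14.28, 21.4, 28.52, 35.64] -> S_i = 7.16 + 7.12*i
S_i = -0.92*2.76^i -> [-0.92, -2.54, -7.01, -19.34, -53.39]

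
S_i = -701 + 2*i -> [-701, -699, -697, -695, -693]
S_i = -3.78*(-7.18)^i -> [-3.78, 27.14, -194.87, 1399.15, -10045.92]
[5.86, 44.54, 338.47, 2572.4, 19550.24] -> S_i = 5.86*7.60^i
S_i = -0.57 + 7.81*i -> [-0.57, 7.24, 15.05, 22.86, 30.67]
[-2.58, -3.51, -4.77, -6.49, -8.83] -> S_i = -2.58*1.36^i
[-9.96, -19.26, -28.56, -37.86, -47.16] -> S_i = -9.96 + -9.30*i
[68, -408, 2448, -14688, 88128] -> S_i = 68*-6^i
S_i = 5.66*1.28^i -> [5.66, 7.24, 9.27, 11.87, 15.19]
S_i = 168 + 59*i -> [168, 227, 286, 345, 404]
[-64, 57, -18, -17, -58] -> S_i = Random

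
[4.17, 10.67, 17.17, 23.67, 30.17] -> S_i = 4.17 + 6.50*i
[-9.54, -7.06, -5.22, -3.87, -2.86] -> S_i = -9.54*0.74^i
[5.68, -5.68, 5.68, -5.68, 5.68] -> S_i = 5.68*(-1.00)^i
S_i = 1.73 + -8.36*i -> [1.73, -6.63, -14.99, -23.35, -31.71]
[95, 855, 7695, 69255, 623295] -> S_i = 95*9^i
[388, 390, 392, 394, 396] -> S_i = 388 + 2*i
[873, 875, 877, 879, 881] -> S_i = 873 + 2*i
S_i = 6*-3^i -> [6, -18, 54, -162, 486]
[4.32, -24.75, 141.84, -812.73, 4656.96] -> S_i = 4.32*(-5.73)^i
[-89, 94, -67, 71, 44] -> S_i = Random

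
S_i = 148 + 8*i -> [148, 156, 164, 172, 180]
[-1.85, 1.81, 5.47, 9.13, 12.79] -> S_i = -1.85 + 3.66*i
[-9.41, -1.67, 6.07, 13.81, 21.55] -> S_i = -9.41 + 7.74*i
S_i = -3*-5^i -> [-3, 15, -75, 375, -1875]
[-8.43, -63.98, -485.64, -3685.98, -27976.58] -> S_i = -8.43*7.59^i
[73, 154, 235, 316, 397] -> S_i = 73 + 81*i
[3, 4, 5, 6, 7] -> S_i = 3 + 1*i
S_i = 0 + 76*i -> [0, 76, 152, 228, 304]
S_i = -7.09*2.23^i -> [-7.09, -15.81, -35.26, -78.63, -175.33]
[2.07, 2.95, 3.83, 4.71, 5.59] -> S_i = 2.07 + 0.88*i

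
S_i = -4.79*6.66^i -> [-4.79, -31.9, -212.46, -1415.01, -9423.94]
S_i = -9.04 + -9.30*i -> [-9.04, -18.34, -27.64, -36.94, -46.24]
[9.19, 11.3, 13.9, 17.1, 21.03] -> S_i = 9.19*1.23^i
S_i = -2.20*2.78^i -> [-2.2, -6.12, -17.0, -47.27, -131.4]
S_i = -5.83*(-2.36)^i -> [-5.83, 13.76, -32.47, 76.63, -180.85]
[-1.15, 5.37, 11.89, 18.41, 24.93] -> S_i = -1.15 + 6.52*i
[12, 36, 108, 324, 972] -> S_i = 12*3^i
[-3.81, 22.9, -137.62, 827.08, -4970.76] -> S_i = -3.81*(-6.01)^i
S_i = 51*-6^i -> [51, -306, 1836, -11016, 66096]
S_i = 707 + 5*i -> [707, 712, 717, 722, 727]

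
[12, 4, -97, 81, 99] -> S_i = Random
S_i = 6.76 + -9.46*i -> [6.76, -2.7, -12.16, -21.62, -31.08]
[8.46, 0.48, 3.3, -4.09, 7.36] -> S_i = Random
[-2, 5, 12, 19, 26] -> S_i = -2 + 7*i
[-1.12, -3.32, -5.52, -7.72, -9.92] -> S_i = -1.12 + -2.20*i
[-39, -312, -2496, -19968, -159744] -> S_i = -39*8^i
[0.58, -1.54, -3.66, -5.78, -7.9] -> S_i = 0.58 + -2.12*i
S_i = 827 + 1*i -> [827, 828, 829, 830, 831]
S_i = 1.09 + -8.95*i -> [1.09, -7.86, -16.81, -25.76, -34.71]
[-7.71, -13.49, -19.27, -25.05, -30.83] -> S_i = -7.71 + -5.78*i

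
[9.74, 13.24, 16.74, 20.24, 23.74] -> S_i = 9.74 + 3.50*i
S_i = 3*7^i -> [3, 21, 147, 1029, 7203]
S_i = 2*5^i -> [2, 10, 50, 250, 1250]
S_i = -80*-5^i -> [-80, 400, -2000, 10000, -50000]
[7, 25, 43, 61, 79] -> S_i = 7 + 18*i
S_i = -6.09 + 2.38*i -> [-6.09, -3.71, -1.33, 1.05, 3.43]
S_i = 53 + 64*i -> [53, 117, 181, 245, 309]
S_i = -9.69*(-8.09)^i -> [-9.69, 78.39, -634.19, 5130.61, -41506.67]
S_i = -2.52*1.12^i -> [-2.52, -2.82, -3.16, -3.54, -3.97]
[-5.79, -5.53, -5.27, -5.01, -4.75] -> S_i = -5.79 + 0.26*i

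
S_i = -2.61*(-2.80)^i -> [-2.61, 7.31, -20.46, 57.29, -160.43]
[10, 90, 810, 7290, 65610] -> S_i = 10*9^i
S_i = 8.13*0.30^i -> [8.13, 2.44, 0.73, 0.22, 0.07]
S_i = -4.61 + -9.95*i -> [-4.61, -14.56, -24.51, -34.46, -44.41]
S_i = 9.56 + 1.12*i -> [9.56, 10.68, 11.8, 12.92, 14.04]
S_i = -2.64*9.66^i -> [-2.64, -25.5, -246.35, -2379.77, -22988.6]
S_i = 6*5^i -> [6, 30, 150, 750, 3750]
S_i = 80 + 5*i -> [80, 85, 90, 95, 100]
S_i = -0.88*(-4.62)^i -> [-0.88, 4.07, -18.78, 86.78, -400.91]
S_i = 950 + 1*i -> [950, 951, 952, 953, 954]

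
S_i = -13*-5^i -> [-13, 65, -325, 1625, -8125]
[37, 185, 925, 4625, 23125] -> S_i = 37*5^i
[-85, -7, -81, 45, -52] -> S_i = Random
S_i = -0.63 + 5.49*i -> [-0.63, 4.86, 10.35, 15.84, 21.33]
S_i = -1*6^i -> [-1, -6, -36, -216, -1296]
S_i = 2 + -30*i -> [2, -28, -58, -88, -118]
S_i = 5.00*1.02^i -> [5.0, 5.1, 5.2, 5.31, 5.41]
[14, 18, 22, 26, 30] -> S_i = 14 + 4*i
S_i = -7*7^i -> [-7, -49, -343, -2401, -16807]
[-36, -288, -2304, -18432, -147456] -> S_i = -36*8^i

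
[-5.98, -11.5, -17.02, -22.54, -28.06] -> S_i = -5.98 + -5.52*i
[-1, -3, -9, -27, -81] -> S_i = -1*3^i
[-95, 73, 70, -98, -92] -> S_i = Random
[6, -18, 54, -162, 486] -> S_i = 6*-3^i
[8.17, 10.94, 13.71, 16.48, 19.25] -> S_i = 8.17 + 2.77*i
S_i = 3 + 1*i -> [3, 4, 5, 6, 7]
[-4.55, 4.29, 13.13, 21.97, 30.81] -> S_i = -4.55 + 8.84*i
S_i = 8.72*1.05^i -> [8.72, 9.16, 9.61, 10.09, 10.6]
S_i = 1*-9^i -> [1, -9, 81, -729, 6561]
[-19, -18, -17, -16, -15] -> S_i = -19 + 1*i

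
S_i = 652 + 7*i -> [652, 659, 666, 673, 680]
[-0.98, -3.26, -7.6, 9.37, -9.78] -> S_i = Random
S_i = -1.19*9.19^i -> [-1.19, -10.94, -100.5, -923.62, -8488.07]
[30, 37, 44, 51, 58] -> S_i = 30 + 7*i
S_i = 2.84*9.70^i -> [2.84, 27.55, 267.22, 2591.99, 25142.32]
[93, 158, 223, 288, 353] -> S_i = 93 + 65*i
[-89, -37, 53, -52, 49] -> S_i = Random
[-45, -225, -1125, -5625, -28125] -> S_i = -45*5^i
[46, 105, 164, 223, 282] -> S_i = 46 + 59*i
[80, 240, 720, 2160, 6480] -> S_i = 80*3^i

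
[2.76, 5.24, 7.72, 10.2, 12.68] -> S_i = 2.76 + 2.48*i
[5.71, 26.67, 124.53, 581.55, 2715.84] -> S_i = 5.71*4.67^i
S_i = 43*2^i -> [43, 86, 172, 344, 688]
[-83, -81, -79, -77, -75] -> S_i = -83 + 2*i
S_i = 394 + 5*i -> [394, 399, 404, 409, 414]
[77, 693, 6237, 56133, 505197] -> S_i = 77*9^i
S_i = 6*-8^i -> [6, -48, 384, -3072, 24576]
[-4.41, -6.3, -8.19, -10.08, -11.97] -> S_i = -4.41 + -1.89*i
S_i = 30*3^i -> [30, 90, 270, 810, 2430]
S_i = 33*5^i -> [33, 165, 825, 4125, 20625]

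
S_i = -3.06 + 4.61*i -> [-3.06, 1.55, 6.16, 10.77, 15.38]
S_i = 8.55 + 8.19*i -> [8.55, 16.74, 24.93, 33.12, 41.31]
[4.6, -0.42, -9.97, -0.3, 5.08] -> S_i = Random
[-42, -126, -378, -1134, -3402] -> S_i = -42*3^i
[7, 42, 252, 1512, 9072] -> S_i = 7*6^i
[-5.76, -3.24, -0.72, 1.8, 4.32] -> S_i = -5.76 + 2.52*i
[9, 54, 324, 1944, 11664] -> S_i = 9*6^i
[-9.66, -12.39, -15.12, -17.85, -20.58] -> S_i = -9.66 + -2.73*i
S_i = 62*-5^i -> [62, -310, 1550, -7750, 38750]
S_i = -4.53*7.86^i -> [-4.53, -35.61, -279.86, -2199.71, -17289.74]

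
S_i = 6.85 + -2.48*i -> [6.85, 4.37, 1.89, -0.59, -3.07]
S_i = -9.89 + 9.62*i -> [-9.89, -0.27, 9.35, 18.97, 28.59]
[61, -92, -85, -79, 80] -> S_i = Random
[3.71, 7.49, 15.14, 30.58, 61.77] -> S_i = 3.71*2.02^i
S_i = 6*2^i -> [6, 12, 24, 48, 96]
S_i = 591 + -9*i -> [591, 582, 573, 564, 555]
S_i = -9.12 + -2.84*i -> [-9.12, -11.96, -14.8, -17.64, -20.48]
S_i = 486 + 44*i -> [486, 530, 574, 618, 662]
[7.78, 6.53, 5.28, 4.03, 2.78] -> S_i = 7.78 + -1.25*i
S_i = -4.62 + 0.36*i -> [-4.62, -4.26, -3.9, -3.54, -3.18]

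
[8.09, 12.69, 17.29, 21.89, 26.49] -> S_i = 8.09 + 4.60*i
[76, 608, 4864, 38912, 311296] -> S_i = 76*8^i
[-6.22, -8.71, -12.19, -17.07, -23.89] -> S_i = -6.22*1.40^i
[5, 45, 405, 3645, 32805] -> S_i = 5*9^i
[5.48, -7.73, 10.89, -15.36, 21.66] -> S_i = 5.48*(-1.41)^i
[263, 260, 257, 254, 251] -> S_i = 263 + -3*i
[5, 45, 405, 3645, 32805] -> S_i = 5*9^i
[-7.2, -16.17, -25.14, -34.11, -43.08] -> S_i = -7.20 + -8.97*i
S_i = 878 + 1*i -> [878, 879, 880, 881, 882]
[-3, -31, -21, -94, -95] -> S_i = Random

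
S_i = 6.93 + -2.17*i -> [6.93, 4.76, 2.59, 0.42, -1.75]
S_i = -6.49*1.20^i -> [-6.49, -7.79, -9.35, -11.21, -13.46]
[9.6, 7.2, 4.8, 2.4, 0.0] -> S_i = 9.60 + -2.40*i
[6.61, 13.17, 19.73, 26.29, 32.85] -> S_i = 6.61 + 6.56*i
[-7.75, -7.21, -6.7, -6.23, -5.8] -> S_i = -7.75*0.93^i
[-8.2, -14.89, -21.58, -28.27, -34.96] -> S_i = -8.20 + -6.69*i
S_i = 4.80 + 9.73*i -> [4.8, 14.53, 24.26, 33.99, 43.72]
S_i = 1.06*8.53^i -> [1.06, 9.04, 77.13, 657.89, 5611.8]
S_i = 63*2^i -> [63, 126, 252, 504, 1008]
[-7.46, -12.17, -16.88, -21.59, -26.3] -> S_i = -7.46 + -4.71*i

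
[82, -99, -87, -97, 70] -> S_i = Random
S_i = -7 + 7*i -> [-7, 0, 7, 14, 21]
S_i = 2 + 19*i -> [2, 21, 40, 59, 78]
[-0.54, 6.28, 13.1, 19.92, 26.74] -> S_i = -0.54 + 6.82*i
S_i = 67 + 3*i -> [67, 70, 73, 76, 79]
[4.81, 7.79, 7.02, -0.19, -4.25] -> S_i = Random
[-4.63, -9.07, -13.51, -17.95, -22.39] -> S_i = -4.63 + -4.44*i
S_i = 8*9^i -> [8, 72, 648, 5832, 52488]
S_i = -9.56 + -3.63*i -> [-9.56, -13.19, -16.82, -20.45, -24.08]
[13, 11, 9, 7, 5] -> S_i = 13 + -2*i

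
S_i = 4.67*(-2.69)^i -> [4.67, -12.56, 33.79, -90.9, 244.53]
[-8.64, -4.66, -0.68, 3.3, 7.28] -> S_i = -8.64 + 3.98*i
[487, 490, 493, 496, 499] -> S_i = 487 + 3*i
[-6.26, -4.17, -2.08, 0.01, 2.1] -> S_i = -6.26 + 2.09*i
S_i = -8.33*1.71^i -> [-8.33, -14.24, -24.36, -41.65, -71.22]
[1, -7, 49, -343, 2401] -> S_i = 1*-7^i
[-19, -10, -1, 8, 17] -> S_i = -19 + 9*i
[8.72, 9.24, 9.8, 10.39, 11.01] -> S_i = 8.72*1.06^i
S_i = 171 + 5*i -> [171, 176, 181, 186, 191]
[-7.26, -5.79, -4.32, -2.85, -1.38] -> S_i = -7.26 + 1.47*i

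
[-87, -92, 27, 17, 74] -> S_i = Random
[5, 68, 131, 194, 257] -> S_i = 5 + 63*i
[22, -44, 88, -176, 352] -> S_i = 22*-2^i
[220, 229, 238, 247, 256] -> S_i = 220 + 9*i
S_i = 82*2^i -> [82, 164, 328, 656, 1312]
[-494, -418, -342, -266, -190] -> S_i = -494 + 76*i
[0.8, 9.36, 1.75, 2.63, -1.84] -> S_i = Random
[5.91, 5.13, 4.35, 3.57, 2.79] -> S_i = 5.91 + -0.78*i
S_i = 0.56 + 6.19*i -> [0.56, 6.75, 12.94, 19.13, 25.32]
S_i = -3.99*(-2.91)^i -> [-3.99, 11.61, -33.79, 98.32, -286.12]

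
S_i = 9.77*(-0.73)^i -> [9.77, -7.13, 5.21, -3.8, 2.77]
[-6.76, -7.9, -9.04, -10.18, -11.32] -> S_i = -6.76 + -1.14*i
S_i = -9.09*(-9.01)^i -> [-9.09, 81.9, -737.93, 6648.72, -59905.0]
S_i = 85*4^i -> [85, 340, 1360, 5440, 21760]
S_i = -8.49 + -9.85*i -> [-8.49, -18.34, -28.19, -38.04, -47.89]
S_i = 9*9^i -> [9, 81, 729, 6561, 59049]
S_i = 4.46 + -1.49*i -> [4.46, 2.97, 1.48, -0.01, -1.5]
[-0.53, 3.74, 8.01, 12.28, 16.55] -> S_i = -0.53 + 4.27*i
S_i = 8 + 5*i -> [8, 13, 18, 23, 28]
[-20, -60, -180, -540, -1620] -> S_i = -20*3^i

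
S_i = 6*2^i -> [6, 12, 24, 48, 96]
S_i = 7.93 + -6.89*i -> [7.93, 1.04, -5.85, -12.74, -19.63]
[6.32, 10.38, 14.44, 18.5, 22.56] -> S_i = 6.32 + 4.06*i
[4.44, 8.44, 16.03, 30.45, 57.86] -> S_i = 4.44*1.90^i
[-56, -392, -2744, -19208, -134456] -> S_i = -56*7^i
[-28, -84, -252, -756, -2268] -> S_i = -28*3^i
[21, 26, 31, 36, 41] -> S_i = 21 + 5*i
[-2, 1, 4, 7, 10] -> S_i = -2 + 3*i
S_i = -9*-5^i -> [-9, 45, -225, 1125, -5625]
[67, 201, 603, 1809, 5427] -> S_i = 67*3^i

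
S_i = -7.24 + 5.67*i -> [-7.24, -1.57, 4.1, 9.77, 15.44]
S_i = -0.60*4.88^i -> [-0.6, -2.93, -14.29, -69.73, -340.28]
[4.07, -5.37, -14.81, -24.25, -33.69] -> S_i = 4.07 + -9.44*i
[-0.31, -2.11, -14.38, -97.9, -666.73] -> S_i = -0.31*6.81^i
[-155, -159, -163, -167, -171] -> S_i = -155 + -4*i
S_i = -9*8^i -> [-9, -72, -576, -4608, -36864]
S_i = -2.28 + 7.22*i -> [-2.28, 4.94, 12.16, 19.38, 26.6]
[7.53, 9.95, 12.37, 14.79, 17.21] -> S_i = 7.53 + 2.42*i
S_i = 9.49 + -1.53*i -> [9.49, 7.96, 6.43, 4.9, 3.37]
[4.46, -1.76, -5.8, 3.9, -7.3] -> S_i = Random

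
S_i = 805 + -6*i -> [805, 799, 793, 787, 781]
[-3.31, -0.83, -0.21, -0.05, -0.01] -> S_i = -3.31*0.25^i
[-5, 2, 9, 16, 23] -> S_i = -5 + 7*i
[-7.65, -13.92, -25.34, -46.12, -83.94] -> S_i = -7.65*1.82^i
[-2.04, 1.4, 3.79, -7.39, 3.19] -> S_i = Random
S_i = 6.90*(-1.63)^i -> [6.9, -11.25, 18.33, -29.88, 48.71]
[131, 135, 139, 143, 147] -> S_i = 131 + 4*i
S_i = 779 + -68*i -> [779, 711, 643, 575, 507]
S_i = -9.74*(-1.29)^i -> [-9.74, 12.56, -16.21, 20.91, -26.97]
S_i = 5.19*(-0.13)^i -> [5.19, -0.67, 0.09, -0.01, 0.0]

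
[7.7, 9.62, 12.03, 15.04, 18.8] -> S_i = 7.70*1.25^i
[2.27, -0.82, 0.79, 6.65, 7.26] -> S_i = Random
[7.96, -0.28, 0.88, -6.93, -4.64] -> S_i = Random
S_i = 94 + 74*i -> [94, 168, 242, 316, 390]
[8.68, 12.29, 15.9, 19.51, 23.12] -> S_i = 8.68 + 3.61*i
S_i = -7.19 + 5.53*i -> [-7.19, -1.66, 3.87, 9.4, 14.93]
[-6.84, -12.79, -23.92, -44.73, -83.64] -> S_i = -6.84*1.87^i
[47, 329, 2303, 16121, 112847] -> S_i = 47*7^i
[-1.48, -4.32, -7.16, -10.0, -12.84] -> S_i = -1.48 + -2.84*i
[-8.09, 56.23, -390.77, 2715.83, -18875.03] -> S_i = -8.09*(-6.95)^i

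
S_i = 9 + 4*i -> [9, 13, 17, 21, 25]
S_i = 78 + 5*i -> [78, 83, 88, 93, 98]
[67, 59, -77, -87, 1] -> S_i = Random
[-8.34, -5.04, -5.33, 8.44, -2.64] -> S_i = Random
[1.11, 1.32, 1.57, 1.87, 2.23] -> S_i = 1.11*1.19^i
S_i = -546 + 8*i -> [-546, -538, -530, -522, -514]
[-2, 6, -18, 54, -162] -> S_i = -2*-3^i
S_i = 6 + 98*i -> [6, 104, 202, 300, 398]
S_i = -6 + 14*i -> [-6, 8, 22, 36, 50]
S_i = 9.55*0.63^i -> [9.55, 6.02, 3.79, 2.39, 1.5]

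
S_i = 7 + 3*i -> [7, 10, 13, 16, 19]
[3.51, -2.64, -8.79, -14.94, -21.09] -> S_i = 3.51 + -6.15*i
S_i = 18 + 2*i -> [18, 20, 22, 24, 26]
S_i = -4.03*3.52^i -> [-4.03, -14.19, -49.93, -175.77, -618.69]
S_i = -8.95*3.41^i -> [-8.95, -30.52, -104.07, -354.88, -1210.15]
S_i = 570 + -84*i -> [570, 486, 402, 318, 234]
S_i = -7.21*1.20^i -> [-7.21, -8.65, -10.38, -12.46, -14.95]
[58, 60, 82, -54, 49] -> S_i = Random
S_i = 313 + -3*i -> [313, 310, 307, 304, 301]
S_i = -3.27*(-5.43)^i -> [-3.27, 17.76, -96.42, 523.54, -2842.81]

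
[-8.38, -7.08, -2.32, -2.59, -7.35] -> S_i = Random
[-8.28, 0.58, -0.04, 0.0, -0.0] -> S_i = -8.28*(-0.07)^i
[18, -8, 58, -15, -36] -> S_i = Random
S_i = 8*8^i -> [8, 64, 512, 4096, 32768]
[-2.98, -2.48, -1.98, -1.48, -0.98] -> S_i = -2.98 + 0.50*i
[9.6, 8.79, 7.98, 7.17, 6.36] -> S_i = 9.60 + -0.81*i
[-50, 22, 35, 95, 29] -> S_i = Random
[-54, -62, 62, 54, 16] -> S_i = Random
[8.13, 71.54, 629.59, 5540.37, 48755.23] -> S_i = 8.13*8.80^i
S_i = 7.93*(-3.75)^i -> [7.93, -29.74, 111.52, -418.18, 1568.19]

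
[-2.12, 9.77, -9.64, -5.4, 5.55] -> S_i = Random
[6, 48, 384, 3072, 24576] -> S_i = 6*8^i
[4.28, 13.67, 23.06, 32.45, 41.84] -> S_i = 4.28 + 9.39*i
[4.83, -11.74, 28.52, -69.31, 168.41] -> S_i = 4.83*(-2.43)^i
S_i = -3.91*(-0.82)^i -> [-3.91, 3.21, -2.63, 2.16, -1.77]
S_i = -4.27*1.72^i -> [-4.27, -7.34, -12.63, -21.73, -37.37]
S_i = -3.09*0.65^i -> [-3.09, -2.01, -1.31, -0.85, -0.55]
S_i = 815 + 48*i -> [815, 863, 911, 959, 1007]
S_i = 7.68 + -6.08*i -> [7.68, 1.6, -4.48, -10.56, -16.64]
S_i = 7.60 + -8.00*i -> [7.6, -0.4, -8.4, -16.4, -24.4]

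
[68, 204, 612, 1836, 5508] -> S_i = 68*3^i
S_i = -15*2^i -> [-15, -30, -60, -120, -240]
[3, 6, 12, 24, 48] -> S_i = 3*2^i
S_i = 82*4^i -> [82, 328, 1312, 5248, 20992]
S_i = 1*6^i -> [1, 6, 36, 216, 1296]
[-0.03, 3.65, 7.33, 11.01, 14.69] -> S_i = -0.03 + 3.68*i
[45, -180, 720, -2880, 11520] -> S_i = 45*-4^i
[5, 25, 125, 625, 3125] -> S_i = 5*5^i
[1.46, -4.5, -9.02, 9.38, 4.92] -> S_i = Random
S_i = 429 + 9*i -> [429, 438, 447, 456, 465]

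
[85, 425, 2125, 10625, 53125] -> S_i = 85*5^i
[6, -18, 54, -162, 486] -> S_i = 6*-3^i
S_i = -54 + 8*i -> [-54, -46, -38, -30, -22]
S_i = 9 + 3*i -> [9, 12, 15, 18, 21]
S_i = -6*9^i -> [-6, -54, -486, -4374, -39366]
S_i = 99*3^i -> [99, 297, 891, 2673, 8019]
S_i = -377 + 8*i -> [-377, -369, -361, -353, -345]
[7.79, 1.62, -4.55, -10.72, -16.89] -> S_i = 7.79 + -6.17*i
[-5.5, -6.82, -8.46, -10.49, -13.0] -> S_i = -5.50*1.24^i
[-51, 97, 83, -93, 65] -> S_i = Random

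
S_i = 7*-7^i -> [7, -49, 343, -2401, 16807]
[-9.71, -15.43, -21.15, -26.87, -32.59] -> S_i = -9.71 + -5.72*i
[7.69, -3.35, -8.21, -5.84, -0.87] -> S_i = Random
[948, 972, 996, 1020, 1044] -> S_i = 948 + 24*i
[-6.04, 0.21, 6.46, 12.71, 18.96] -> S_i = -6.04 + 6.25*i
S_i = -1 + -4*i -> [-1, -5, -9, -13, -17]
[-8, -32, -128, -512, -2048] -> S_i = -8*4^i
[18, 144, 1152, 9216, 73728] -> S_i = 18*8^i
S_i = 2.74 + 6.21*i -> [2.74, 8.95, 15.16, 21.37, 27.58]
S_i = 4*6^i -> [4, 24, 144, 864, 5184]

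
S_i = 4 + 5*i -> [4, 9, 14, 19, 24]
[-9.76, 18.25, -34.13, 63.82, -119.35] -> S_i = -9.76*(-1.87)^i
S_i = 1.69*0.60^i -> [1.69, 1.01, 0.61, 0.37, 0.22]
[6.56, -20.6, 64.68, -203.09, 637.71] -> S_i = 6.56*(-3.14)^i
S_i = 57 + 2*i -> [57, 59, 61, 63, 65]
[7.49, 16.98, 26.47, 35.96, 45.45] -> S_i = 7.49 + 9.49*i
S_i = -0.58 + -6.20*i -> [-0.58, -6.78, -12.98, -19.18, -25.38]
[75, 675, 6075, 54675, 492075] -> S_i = 75*9^i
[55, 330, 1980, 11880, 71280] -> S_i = 55*6^i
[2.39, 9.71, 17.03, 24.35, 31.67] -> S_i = 2.39 + 7.32*i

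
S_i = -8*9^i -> [-8, -72, -648, -5832, -52488]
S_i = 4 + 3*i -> [4, 7, 10, 13, 16]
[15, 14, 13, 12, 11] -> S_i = 15 + -1*i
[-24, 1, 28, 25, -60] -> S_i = Random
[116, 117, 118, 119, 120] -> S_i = 116 + 1*i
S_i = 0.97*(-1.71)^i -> [0.97, -1.66, 2.84, -4.85, 8.29]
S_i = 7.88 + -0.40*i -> [7.88, 7.48, 7.08, 6.68, 6.28]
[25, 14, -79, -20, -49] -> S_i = Random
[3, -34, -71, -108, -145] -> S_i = 3 + -37*i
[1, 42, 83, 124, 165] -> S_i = 1 + 41*i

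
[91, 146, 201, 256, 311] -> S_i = 91 + 55*i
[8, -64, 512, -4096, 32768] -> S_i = 8*-8^i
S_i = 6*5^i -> [6, 30, 150, 750, 3750]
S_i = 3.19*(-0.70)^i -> [3.19, -2.23, 1.56, -1.09, 0.77]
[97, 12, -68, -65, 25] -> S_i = Random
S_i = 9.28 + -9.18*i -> [9.28, 0.1, -9.08, -18.26, -27.44]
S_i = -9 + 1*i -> [-9, -8, -7, -6, -5]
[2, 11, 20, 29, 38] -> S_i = 2 + 9*i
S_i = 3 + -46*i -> [3, -43, -89, -135, -181]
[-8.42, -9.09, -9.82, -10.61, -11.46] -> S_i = -8.42*1.08^i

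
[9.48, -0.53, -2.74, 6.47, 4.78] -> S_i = Random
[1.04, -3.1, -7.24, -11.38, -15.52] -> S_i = 1.04 + -4.14*i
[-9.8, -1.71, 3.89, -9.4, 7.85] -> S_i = Random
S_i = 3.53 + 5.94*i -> [3.53, 9.47, 15.41, 21.35, 27.29]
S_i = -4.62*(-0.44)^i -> [-4.62, 2.03, -0.89, 0.39, -0.17]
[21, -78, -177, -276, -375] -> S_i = 21 + -99*i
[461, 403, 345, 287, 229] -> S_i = 461 + -58*i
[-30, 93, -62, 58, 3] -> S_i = Random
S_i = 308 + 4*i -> [308, 312, 316, 320, 324]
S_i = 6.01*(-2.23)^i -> [6.01, -13.4, 29.89, -66.65, 148.63]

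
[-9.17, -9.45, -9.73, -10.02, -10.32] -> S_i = -9.17*1.03^i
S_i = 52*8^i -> [52, 416, 3328, 26624, 212992]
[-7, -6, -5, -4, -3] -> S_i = -7 + 1*i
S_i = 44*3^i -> [44, 132, 396, 1188, 3564]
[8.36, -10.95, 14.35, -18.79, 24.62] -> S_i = 8.36*(-1.31)^i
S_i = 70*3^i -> [70, 210, 630, 1890, 5670]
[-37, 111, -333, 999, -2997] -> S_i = -37*-3^i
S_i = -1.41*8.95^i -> [-1.41, -12.62, -112.94, -1010.85, -9047.14]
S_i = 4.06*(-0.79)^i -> [4.06, -3.21, 2.53, -2.0, 1.58]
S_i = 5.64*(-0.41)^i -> [5.64, -2.31, 0.95, -0.39, 0.16]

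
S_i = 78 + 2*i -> [78, 80, 82, 84, 86]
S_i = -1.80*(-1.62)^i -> [-1.8, 2.92, -4.72, 7.65, -12.4]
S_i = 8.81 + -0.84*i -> [8.81, 7.97, 7.13, 6.29, 5.45]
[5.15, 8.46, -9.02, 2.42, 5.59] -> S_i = Random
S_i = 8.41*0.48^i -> [8.41, 4.04, 1.94, 0.93, 0.45]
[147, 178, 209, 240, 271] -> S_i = 147 + 31*i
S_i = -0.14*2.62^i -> [-0.14, -0.37, -0.96, -2.52, -6.6]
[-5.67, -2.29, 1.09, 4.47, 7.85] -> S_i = -5.67 + 3.38*i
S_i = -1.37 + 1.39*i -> [-1.37, 0.02, 1.41, 2.8, 4.19]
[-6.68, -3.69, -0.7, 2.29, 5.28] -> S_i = -6.68 + 2.99*i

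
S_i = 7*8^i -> [7, 56, 448, 3584, 28672]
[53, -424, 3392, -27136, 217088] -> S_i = 53*-8^i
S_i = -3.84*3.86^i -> [-3.84, -14.82, -57.21, -220.85, -852.47]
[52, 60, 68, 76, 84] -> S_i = 52 + 8*i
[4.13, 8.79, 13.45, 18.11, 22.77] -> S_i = 4.13 + 4.66*i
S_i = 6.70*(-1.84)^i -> [6.7, -12.33, 22.68, -41.74, 76.8]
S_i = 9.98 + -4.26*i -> [9.98, 5.72, 1.46, -2.8, -7.06]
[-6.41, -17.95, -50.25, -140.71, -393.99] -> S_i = -6.41*2.80^i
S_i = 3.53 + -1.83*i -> [3.53, 1.7, -0.13, -1.96, -3.79]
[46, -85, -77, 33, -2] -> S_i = Random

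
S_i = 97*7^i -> [97, 679, 4753, 33271, 232897]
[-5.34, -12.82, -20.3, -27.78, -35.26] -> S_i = -5.34 + -7.48*i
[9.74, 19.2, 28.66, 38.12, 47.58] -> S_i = 9.74 + 9.46*i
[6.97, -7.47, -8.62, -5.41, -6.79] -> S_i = Random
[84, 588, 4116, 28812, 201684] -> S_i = 84*7^i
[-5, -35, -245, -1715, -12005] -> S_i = -5*7^i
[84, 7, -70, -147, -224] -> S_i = 84 + -77*i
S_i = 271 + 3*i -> [271, 274, 277, 280, 283]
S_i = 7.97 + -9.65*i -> [7.97, -1.68, -11.33, -20.98, -30.63]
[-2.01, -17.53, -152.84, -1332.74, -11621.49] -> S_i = -2.01*8.72^i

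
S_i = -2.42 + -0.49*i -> [-2.42, -2.91, -3.4, -3.89, -4.38]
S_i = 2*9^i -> [2, 18, 162, 1458, 13122]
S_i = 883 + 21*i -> [883, 904, 925, 946, 967]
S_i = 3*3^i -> [3, 9, 27, 81, 243]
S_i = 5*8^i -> [5, 40, 320, 2560, 20480]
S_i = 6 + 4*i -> [6, 10, 14, 18, 22]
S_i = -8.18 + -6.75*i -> [-8.18, -14.93, -21.68, -28.43, -35.18]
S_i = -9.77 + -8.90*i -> [-9.77, -18.67, -27.57, -36.47, -45.37]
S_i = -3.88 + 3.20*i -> [-3.88, -0.68, 2.52, 5.72, 8.92]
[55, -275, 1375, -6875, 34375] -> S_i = 55*-5^i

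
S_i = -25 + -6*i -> [-25, -31, -37, -43, -49]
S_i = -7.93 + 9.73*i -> [-7.93, 1.8, 11.53, 21.26, 30.99]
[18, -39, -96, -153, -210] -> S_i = 18 + -57*i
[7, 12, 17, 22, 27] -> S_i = 7 + 5*i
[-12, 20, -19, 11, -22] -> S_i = Random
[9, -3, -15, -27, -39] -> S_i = 9 + -12*i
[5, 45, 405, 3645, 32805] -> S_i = 5*9^i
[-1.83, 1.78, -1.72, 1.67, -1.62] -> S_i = -1.83*(-0.97)^i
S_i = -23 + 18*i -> [-23, -5, 13, 31, 49]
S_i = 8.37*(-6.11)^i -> [8.37, -51.14, 312.47, -1909.19, 11665.15]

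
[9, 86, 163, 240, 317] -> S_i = 9 + 77*i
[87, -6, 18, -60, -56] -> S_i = Random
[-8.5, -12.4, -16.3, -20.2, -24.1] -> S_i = -8.50 + -3.90*i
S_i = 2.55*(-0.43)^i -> [2.55, -1.1, 0.47, -0.2, 0.09]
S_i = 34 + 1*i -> [34, 35, 36, 37, 38]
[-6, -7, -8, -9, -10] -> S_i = -6 + -1*i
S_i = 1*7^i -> [1, 7, 49, 343, 2401]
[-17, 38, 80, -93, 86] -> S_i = Random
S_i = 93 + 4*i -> [93, 97, 101, 105, 109]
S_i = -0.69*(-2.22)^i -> [-0.69, 1.53, -3.4, 7.55, -16.76]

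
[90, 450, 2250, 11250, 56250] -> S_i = 90*5^i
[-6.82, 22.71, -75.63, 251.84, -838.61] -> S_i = -6.82*(-3.33)^i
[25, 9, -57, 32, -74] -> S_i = Random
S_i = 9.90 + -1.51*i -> [9.9, 8.39, 6.88, 5.37, 3.86]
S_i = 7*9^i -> [7, 63, 567, 5103, 45927]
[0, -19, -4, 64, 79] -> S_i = Random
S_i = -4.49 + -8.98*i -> [-4.49, -13.47, -22.45, -31.43, -40.41]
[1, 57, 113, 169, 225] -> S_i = 1 + 56*i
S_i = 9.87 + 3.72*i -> [9.87, 13.59, 17.31, 21.03, 24.75]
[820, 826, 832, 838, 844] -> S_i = 820 + 6*i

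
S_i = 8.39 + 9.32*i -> [8.39, 17.71, 27.03, 36.35, 45.67]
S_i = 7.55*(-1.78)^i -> [7.55, -13.44, 23.92, -42.58, 75.79]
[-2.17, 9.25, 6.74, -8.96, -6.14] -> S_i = Random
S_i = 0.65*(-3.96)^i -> [0.65, -2.57, 10.19, -40.36, 159.84]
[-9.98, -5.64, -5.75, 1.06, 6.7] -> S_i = Random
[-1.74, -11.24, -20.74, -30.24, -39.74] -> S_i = -1.74 + -9.50*i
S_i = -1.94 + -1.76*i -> [-1.94, -3.7, -5.46, -7.22, -8.98]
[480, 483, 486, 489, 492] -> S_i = 480 + 3*i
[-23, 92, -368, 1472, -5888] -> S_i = -23*-4^i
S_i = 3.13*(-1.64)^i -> [3.13, -5.13, 8.42, -13.81, 22.64]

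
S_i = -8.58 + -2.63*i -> [-8.58, -11.21, -13.84, -16.47, -19.1]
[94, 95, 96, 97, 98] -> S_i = 94 + 1*i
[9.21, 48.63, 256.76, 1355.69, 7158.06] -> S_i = 9.21*5.28^i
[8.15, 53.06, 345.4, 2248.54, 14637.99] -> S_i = 8.15*6.51^i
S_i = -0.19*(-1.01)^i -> [-0.19, 0.19, -0.19, 0.2, -0.2]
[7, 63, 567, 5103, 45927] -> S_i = 7*9^i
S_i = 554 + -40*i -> [554, 514, 474, 434, 394]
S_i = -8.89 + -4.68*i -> [-8.89, -13.57, -18.25, -22.93, -27.61]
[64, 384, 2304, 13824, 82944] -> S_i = 64*6^i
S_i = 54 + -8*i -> [54, 46, 38, 30, 22]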